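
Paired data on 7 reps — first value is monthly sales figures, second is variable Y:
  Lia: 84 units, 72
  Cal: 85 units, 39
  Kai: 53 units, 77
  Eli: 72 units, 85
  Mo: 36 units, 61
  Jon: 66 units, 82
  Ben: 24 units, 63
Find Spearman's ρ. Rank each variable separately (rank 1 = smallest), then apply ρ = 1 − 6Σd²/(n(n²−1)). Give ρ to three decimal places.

Ranks of variable 1: 6, 7, 3, 5, 2, 4, 1
Ranks of variable 2: 4, 1, 5, 7, 2, 6, 3
d = r₁ − r₂: 2, 6, -2, -2, 0, -2, -2
d²: 4, 36, 4, 4, 0, 4, 4; Σd² = 56
ρ = 1 − 6·56/(7·48) = 1 − 336/336 = 0.000

0.000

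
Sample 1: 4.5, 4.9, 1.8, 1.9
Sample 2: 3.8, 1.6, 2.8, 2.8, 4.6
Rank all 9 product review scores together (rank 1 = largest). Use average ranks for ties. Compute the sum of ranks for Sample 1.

Sorted (descending): 4.9, 4.6, 4.5, 3.8, 2.8, 2.8, 1.9, 1.8, 1.6
The 2 values of 2.8 occupy positions 5–6 → average rank (5+6)/2 = 5.5.
Sample 1 values → pooled ranks: 4.5→3, 4.9→1, 1.8→8, 1.9→7
Rank sum = 3 + 1 + 8 + 7 = 19

19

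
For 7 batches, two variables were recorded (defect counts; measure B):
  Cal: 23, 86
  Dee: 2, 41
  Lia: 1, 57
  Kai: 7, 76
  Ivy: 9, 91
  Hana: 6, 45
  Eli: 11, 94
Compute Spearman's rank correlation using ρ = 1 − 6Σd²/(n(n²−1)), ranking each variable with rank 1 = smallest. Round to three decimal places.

0.786

Ranks of variable 1: 7, 2, 1, 4, 5, 3, 6
Ranks of variable 2: 5, 1, 3, 4, 6, 2, 7
d = r₁ − r₂: 2, 1, -2, 0, -1, 1, -1
d²: 4, 1, 4, 0, 1, 1, 1; Σd² = 12
ρ = 1 − 6·12/(7·48) = 1 − 72/336 = 0.786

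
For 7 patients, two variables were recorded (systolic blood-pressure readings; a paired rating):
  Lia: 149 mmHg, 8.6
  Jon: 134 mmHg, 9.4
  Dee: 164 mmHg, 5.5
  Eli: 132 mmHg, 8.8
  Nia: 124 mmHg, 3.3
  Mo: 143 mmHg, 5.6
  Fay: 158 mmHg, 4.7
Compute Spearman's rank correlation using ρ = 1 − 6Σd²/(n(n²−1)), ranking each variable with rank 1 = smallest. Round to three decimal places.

-0.143

Ranks of variable 1: 5, 3, 7, 2, 1, 4, 6
Ranks of variable 2: 5, 7, 3, 6, 1, 4, 2
d = r₁ − r₂: 0, -4, 4, -4, 0, 0, 4
d²: 0, 16, 16, 16, 0, 0, 16; Σd² = 64
ρ = 1 − 6·64/(7·48) = 1 − 384/336 = -0.143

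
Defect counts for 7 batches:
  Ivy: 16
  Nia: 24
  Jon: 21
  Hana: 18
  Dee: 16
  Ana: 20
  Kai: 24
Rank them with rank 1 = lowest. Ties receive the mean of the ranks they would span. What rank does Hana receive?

Sorted (ascending): 16, 16, 18, 20, 21, 24, 24
The 2 values of 16 occupy positions 1–2 → average rank (1+2)/2 = 1.5.
The 2 values of 24 occupy positions 6–7 → average rank (6+7)/2 = 6.5.
Hana has value 18 → rank 3.

3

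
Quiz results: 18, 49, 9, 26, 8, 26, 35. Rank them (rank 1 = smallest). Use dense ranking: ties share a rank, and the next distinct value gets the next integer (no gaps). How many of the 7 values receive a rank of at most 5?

Sorted (ascending): 8, 9, 18, 26, 26, 35, 49
The 2 values of 26 share dense rank 4.
Remaining distinct values take the next consecutive integers.
Ranks ≤ 5: {1, 2, 3, 4, 4, 5} → 6 values.

6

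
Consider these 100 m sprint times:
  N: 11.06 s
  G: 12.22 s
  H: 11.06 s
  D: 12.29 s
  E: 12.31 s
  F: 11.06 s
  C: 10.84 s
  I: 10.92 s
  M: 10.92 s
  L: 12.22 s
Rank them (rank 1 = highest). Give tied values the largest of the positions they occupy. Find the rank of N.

Sorted (descending): 12.31, 12.29, 12.22, 12.22, 11.06, 11.06, 11.06, 10.92, 10.92, 10.84
The 2 values of 12.22 occupy positions 3–4 → each gets rank 4.
The 3 values of 11.06 occupy positions 5–7 → each gets rank 7.
The 2 values of 10.92 occupy positions 8–9 → each gets rank 9.
N has value 11.06 s → rank 7.

7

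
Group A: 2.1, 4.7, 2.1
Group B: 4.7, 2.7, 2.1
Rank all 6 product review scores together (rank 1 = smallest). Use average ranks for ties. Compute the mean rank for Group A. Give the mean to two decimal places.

3.17

Sorted (ascending): 2.1, 2.1, 2.1, 2.7, 4.7, 4.7
The 3 values of 2.1 occupy positions 1–3 → average rank 2.
The 2 values of 4.7 occupy positions 5–6 → average rank (5+6)/2 = 5.5.
Group A values → pooled ranks: 2.1→2, 4.7→5.5, 2.1→2
Mean rank = (2 + 5.5 + 2) / 3 = 3.17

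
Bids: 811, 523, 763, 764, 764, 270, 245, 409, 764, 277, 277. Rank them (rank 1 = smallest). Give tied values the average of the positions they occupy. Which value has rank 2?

270

Sorted (ascending): 245, 270, 277, 277, 409, 523, 763, 764, 764, 764, 811
The 2 values of 277 occupy positions 3–4 → average rank (3+4)/2 = 3.5.
The 3 values of 764 occupy positions 8–10 → average rank 9.
Rank 2 → value 270.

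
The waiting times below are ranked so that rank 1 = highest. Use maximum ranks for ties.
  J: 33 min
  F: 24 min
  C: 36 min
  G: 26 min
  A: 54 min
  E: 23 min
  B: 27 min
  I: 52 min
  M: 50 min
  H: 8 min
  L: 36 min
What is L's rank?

Sorted (descending): 54, 52, 50, 36, 36, 33, 27, 26, 24, 23, 8
The 2 values of 36 occupy positions 4–5 → each gets rank 5.
L has value 36 min → rank 5.

5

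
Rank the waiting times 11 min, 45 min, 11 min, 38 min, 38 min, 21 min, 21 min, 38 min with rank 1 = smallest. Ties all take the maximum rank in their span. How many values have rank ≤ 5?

Sorted (ascending): 11, 11, 21, 21, 38, 38, 38, 45
The 2 values of 11 occupy positions 1–2 → each gets rank 2.
The 2 values of 21 occupy positions 3–4 → each gets rank 4.
The 3 values of 38 occupy positions 5–7 → each gets rank 7.
Ranks ≤ 5: {2, 2, 4, 4} → 4 values.

4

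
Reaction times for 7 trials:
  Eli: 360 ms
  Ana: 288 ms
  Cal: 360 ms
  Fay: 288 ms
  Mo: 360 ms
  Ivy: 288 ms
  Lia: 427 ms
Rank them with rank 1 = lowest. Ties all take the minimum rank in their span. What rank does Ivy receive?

Sorted (ascending): 288, 288, 288, 360, 360, 360, 427
The 3 values of 288 occupy positions 1–3 → each gets rank 1.
The 3 values of 360 occupy positions 4–6 → each gets rank 4.
Ivy has value 288 ms → rank 1.

1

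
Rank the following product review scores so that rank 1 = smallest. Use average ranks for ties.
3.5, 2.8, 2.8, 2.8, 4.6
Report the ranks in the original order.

Sorted (ascending): 2.8, 2.8, 2.8, 3.5, 4.6
The 3 values of 2.8 occupy positions 1–3 → average rank 2.

4, 2, 2, 2, 5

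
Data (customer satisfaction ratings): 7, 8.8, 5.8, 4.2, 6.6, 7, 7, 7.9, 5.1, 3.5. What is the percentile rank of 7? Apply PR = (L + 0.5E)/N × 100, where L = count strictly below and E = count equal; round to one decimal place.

N = 10.
Strictly below 7: 5. Equal to 7: 3.
PR = (5 + 0.5·3)/10 × 100 = 65.0

65.0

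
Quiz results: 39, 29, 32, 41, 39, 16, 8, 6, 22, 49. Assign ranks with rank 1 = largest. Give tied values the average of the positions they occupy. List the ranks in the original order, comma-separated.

Sorted (descending): 49, 41, 39, 39, 32, 29, 22, 16, 8, 6
The 2 values of 39 occupy positions 3–4 → average rank (3+4)/2 = 3.5.

3.5, 6, 5, 2, 3.5, 8, 9, 10, 7, 1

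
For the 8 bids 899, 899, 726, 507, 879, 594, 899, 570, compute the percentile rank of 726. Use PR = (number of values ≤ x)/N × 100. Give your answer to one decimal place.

50.0

N = 8.
Strictly below 726: 3. Equal to 726: 1.
PR = 4/8 × 100 = 50.0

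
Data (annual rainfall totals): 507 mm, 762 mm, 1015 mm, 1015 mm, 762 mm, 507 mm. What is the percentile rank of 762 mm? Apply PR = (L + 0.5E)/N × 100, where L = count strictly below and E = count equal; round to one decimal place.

50.0

N = 6.
Strictly below 762: 2. Equal to 762: 2.
PR = (2 + 0.5·2)/6 × 100 = 50.0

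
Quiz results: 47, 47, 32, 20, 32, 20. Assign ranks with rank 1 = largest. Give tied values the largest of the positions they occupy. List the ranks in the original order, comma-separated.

2, 2, 4, 6, 4, 6

Sorted (descending): 47, 47, 32, 32, 20, 20
The 2 values of 47 occupy positions 1–2 → each gets rank 2.
The 2 values of 32 occupy positions 3–4 → each gets rank 4.
The 2 values of 20 occupy positions 5–6 → each gets rank 6.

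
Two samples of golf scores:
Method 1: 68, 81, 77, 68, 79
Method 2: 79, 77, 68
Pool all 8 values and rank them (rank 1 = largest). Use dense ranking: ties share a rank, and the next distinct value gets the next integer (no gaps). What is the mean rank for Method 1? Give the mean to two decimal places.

2.80

Sorted (descending): 81, 79, 79, 77, 77, 68, 68, 68
The 2 values of 79 share dense rank 2.
The 2 values of 77 share dense rank 3.
The 3 values of 68 share dense rank 4.
Remaining distinct values take the next consecutive integers.
Method 1 values → pooled ranks: 68→4, 81→1, 77→3, 68→4, 79→2
Mean rank = (4 + 1 + 3 + 4 + 2) / 5 = 2.80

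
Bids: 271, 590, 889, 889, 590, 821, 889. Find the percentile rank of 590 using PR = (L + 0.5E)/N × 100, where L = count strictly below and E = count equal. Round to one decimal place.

28.6

N = 7.
Strictly below 590: 1. Equal to 590: 2.
PR = (1 + 0.5·2)/7 × 100 = 28.6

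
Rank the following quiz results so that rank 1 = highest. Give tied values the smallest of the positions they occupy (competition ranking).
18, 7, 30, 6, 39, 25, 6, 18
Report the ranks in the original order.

Sorted (descending): 39, 30, 25, 18, 18, 7, 6, 6
The 2 values of 18 occupy positions 4–5 → each gets rank 4.
The 2 values of 6 occupy positions 7–8 → each gets rank 7.

4, 6, 2, 7, 1, 3, 7, 4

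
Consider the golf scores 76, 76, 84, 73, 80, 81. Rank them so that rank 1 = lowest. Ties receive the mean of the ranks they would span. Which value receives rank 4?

80

Sorted (ascending): 73, 76, 76, 80, 81, 84
The 2 values of 76 occupy positions 2–3 → average rank (2+3)/2 = 2.5.
Rank 4 → value 80.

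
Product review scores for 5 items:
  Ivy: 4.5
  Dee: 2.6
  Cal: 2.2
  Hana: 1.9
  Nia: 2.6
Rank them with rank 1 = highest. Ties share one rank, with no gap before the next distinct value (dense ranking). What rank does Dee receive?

Sorted (descending): 4.5, 2.6, 2.6, 2.2, 1.9
The 2 values of 2.6 share dense rank 2.
Remaining distinct values take the next consecutive integers.
Dee has value 2.6 → rank 2.

2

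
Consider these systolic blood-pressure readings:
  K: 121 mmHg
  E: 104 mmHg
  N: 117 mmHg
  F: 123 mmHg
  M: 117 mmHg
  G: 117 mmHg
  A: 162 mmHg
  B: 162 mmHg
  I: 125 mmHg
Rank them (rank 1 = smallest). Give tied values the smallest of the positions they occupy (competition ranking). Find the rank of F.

Sorted (ascending): 104, 117, 117, 117, 121, 123, 125, 162, 162
The 3 values of 117 occupy positions 2–4 → each gets rank 2.
The 2 values of 162 occupy positions 8–9 → each gets rank 8.
F has value 123 mmHg → rank 6.

6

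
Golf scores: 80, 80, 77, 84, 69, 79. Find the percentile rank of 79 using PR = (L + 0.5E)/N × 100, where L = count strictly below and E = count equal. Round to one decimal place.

41.7

N = 6.
Strictly below 79: 2. Equal to 79: 1.
PR = (2 + 0.5·1)/6 × 100 = 41.7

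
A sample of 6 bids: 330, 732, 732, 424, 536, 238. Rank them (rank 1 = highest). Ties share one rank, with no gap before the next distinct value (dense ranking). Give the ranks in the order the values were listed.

4, 1, 1, 3, 2, 5

Sorted (descending): 732, 732, 536, 424, 330, 238
The 2 values of 732 share dense rank 1.
Remaining distinct values take the next consecutive integers.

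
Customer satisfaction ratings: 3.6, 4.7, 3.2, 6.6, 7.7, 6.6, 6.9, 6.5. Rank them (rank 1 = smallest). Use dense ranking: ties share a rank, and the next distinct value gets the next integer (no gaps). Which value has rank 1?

Sorted (ascending): 3.2, 3.6, 4.7, 6.5, 6.6, 6.6, 6.9, 7.7
The 2 values of 6.6 share dense rank 5.
Remaining distinct values take the next consecutive integers.
Rank 1 → value 3.2.

3.2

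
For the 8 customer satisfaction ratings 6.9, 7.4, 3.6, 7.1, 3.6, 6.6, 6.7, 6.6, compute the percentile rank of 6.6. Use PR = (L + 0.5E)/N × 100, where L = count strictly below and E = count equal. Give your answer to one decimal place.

N = 8.
Strictly below 6.6: 2. Equal to 6.6: 2.
PR = (2 + 0.5·2)/8 × 100 = 37.5

37.5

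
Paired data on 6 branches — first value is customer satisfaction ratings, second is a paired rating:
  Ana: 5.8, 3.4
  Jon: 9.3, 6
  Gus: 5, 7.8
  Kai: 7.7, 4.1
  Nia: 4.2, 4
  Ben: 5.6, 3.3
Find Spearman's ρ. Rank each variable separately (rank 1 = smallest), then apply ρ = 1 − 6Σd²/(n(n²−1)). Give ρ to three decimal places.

Ranks of variable 1: 4, 6, 2, 5, 1, 3
Ranks of variable 2: 2, 5, 6, 4, 3, 1
d = r₁ − r₂: 2, 1, -4, 1, -2, 2
d²: 4, 1, 16, 1, 4, 4; Σd² = 30
ρ = 1 − 6·30/(6·35) = 1 − 180/210 = 0.143

0.143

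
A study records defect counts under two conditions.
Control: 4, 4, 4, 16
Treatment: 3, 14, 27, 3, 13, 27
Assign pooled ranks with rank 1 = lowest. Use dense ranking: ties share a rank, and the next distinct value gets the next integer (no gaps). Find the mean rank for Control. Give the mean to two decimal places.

Sorted (ascending): 3, 3, 4, 4, 4, 13, 14, 16, 27, 27
The 2 values of 3 share dense rank 1.
The 3 values of 4 share dense rank 2.
The 2 values of 27 share dense rank 6.
Remaining distinct values take the next consecutive integers.
Control values → pooled ranks: 4→2, 4→2, 4→2, 16→5
Mean rank = (2 + 2 + 2 + 5) / 4 = 2.75

2.75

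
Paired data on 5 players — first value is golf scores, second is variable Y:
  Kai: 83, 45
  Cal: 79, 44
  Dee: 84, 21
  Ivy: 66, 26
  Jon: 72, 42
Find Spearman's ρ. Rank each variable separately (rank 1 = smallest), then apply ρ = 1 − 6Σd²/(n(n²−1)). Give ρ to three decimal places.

Ranks of variable 1: 4, 3, 5, 1, 2
Ranks of variable 2: 5, 4, 1, 2, 3
d = r₁ − r₂: -1, -1, 4, -1, -1
d²: 1, 1, 16, 1, 1; Σd² = 20
ρ = 1 − 6·20/(5·24) = 1 − 120/120 = 0.000

0.000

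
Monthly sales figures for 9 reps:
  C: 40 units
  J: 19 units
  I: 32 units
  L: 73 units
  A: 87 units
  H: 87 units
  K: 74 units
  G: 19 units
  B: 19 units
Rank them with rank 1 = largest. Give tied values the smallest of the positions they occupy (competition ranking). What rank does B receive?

7

Sorted (descending): 87, 87, 74, 73, 40, 32, 19, 19, 19
The 2 values of 87 occupy positions 1–2 → each gets rank 1.
The 3 values of 19 occupy positions 7–9 → each gets rank 7.
B has value 19 units → rank 7.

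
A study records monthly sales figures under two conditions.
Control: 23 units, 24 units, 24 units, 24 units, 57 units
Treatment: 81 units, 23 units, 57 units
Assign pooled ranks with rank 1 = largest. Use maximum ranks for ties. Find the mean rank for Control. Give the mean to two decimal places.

5.80

Sorted (descending): 81, 57, 57, 24, 24, 24, 23, 23
The 2 values of 57 occupy positions 2–3 → each gets rank 3.
The 3 values of 24 occupy positions 4–6 → each gets rank 6.
The 2 values of 23 occupy positions 7–8 → each gets rank 8.
Control values → pooled ranks: 23→8, 24→6, 24→6, 24→6, 57→3
Mean rank = (8 + 6 + 6 + 6 + 3) / 5 = 5.80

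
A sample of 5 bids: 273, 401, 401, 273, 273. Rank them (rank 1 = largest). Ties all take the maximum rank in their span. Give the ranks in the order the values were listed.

Sorted (descending): 401, 401, 273, 273, 273
The 2 values of 401 occupy positions 1–2 → each gets rank 2.
The 3 values of 273 occupy positions 3–5 → each gets rank 5.

5, 2, 2, 5, 5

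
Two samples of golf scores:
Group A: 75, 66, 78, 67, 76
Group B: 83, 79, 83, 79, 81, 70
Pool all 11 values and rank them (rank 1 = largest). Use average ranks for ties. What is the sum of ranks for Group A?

42

Sorted (descending): 83, 83, 81, 79, 79, 78, 76, 75, 70, 67, 66
The 2 values of 83 occupy positions 1–2 → average rank (1+2)/2 = 1.5.
The 2 values of 79 occupy positions 4–5 → average rank (4+5)/2 = 4.5.
Group A values → pooled ranks: 75→8, 66→11, 78→6, 67→10, 76→7
Rank sum = 8 + 11 + 6 + 10 + 7 = 42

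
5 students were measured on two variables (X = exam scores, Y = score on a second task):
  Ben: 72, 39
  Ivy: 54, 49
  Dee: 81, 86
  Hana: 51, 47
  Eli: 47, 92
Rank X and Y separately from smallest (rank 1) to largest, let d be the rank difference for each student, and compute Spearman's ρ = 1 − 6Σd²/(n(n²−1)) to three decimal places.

Ranks of variable 1: 4, 3, 5, 2, 1
Ranks of variable 2: 1, 3, 4, 2, 5
d = r₁ − r₂: 3, 0, 1, 0, -4
d²: 9, 0, 1, 0, 16; Σd² = 26
ρ = 1 − 6·26/(5·24) = 1 − 156/120 = -0.300

-0.300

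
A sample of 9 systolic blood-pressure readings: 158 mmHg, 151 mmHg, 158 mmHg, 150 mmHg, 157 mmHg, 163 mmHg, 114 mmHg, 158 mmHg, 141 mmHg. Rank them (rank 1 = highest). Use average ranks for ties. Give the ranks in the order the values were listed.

3, 6, 3, 7, 5, 1, 9, 3, 8

Sorted (descending): 163, 158, 158, 158, 157, 151, 150, 141, 114
The 3 values of 158 occupy positions 2–4 → average rank 3.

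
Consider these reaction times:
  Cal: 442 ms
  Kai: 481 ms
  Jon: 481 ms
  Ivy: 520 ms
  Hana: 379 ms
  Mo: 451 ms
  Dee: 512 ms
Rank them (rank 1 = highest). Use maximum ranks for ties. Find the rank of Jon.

4

Sorted (descending): 520, 512, 481, 481, 451, 442, 379
The 2 values of 481 occupy positions 3–4 → each gets rank 4.
Jon has value 481 ms → rank 4.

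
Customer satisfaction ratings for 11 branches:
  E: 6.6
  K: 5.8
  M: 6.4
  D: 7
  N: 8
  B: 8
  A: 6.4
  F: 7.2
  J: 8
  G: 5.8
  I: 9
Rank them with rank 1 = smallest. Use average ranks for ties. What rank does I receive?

11

Sorted (ascending): 5.8, 5.8, 6.4, 6.4, 6.6, 7, 7.2, 8, 8, 8, 9
The 2 values of 5.8 occupy positions 1–2 → average rank (1+2)/2 = 1.5.
The 2 values of 6.4 occupy positions 3–4 → average rank (3+4)/2 = 3.5.
The 3 values of 8 occupy positions 8–10 → average rank 9.
I has value 9 → rank 11.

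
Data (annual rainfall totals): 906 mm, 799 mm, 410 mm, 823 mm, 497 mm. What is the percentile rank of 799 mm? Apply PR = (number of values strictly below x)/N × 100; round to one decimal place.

40.0

N = 5.
Strictly below 799: 2. Equal to 799: 1.
PR = 2/5 × 100 = 40.0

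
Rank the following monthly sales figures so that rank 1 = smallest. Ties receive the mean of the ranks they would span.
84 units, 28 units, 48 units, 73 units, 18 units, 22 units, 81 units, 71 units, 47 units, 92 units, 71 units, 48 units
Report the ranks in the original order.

11, 3, 5.5, 9, 1, 2, 10, 7.5, 4, 12, 7.5, 5.5

Sorted (ascending): 18, 22, 28, 47, 48, 48, 71, 71, 73, 81, 84, 92
The 2 values of 48 occupy positions 5–6 → average rank (5+6)/2 = 5.5.
The 2 values of 71 occupy positions 7–8 → average rank (7+8)/2 = 7.5.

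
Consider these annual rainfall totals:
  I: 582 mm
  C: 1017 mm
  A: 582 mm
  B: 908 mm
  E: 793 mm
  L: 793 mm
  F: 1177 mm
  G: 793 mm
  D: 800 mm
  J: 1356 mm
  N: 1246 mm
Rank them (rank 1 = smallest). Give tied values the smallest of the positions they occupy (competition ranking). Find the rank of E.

3

Sorted (ascending): 582, 582, 793, 793, 793, 800, 908, 1017, 1177, 1246, 1356
The 2 values of 582 occupy positions 1–2 → each gets rank 1.
The 3 values of 793 occupy positions 3–5 → each gets rank 3.
E has value 793 mm → rank 3.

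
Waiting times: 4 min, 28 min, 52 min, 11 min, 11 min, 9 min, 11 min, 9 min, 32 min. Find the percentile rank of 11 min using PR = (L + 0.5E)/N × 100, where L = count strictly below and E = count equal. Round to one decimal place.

50.0

N = 9.
Strictly below 11: 3. Equal to 11: 3.
PR = (3 + 0.5·3)/9 × 100 = 50.0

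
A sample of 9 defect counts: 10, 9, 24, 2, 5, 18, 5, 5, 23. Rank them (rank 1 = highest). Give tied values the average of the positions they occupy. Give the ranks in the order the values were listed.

Sorted (descending): 24, 23, 18, 10, 9, 5, 5, 5, 2
The 3 values of 5 occupy positions 6–8 → average rank 7.

4, 5, 1, 9, 7, 3, 7, 7, 2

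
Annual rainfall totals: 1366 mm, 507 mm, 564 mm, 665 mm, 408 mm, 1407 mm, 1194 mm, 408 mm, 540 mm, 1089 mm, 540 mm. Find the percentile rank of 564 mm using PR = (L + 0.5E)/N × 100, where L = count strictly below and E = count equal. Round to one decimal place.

50.0

N = 11.
Strictly below 564: 5. Equal to 564: 1.
PR = (5 + 0.5·1)/11 × 100 = 50.0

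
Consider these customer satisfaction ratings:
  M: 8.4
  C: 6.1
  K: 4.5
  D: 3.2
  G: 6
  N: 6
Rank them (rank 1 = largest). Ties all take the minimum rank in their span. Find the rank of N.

Sorted (descending): 8.4, 6.1, 6, 6, 4.5, 3.2
The 2 values of 6 occupy positions 3–4 → each gets rank 3.
N has value 6 → rank 3.

3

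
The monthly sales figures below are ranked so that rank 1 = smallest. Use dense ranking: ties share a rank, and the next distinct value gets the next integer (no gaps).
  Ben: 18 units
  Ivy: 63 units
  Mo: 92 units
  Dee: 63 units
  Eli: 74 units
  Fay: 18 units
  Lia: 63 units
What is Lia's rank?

2

Sorted (ascending): 18, 18, 63, 63, 63, 74, 92
The 2 values of 18 share dense rank 1.
The 3 values of 63 share dense rank 2.
Remaining distinct values take the next consecutive integers.
Lia has value 63 units → rank 2.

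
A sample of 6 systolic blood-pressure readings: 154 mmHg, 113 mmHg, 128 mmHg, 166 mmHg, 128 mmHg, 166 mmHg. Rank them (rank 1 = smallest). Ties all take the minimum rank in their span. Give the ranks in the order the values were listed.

4, 1, 2, 5, 2, 5

Sorted (ascending): 113, 128, 128, 154, 166, 166
The 2 values of 128 occupy positions 2–3 → each gets rank 2.
The 2 values of 166 occupy positions 5–6 → each gets rank 5.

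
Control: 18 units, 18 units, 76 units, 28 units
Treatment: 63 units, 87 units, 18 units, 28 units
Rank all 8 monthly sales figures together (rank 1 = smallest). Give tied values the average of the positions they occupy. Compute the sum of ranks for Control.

Sorted (ascending): 18, 18, 18, 28, 28, 63, 76, 87
The 3 values of 18 occupy positions 1–3 → average rank 2.
The 2 values of 28 occupy positions 4–5 → average rank (4+5)/2 = 4.5.
Control values → pooled ranks: 18→2, 18→2, 76→7, 28→4.5
Rank sum = 2 + 2 + 7 + 4.5 = 15.5

15.5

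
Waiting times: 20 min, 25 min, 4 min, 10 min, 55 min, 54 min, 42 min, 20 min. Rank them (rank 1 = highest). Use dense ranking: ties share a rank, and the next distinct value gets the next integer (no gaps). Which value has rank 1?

55

Sorted (descending): 55, 54, 42, 25, 20, 20, 10, 4
The 2 values of 20 share dense rank 5.
Remaining distinct values take the next consecutive integers.
Rank 1 → value 55.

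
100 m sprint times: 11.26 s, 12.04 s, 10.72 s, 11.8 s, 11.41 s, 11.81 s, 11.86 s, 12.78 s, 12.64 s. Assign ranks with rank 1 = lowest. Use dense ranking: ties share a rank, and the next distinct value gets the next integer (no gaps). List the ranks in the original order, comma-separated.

2, 7, 1, 4, 3, 5, 6, 9, 8

Sorted (ascending): 10.72, 11.26, 11.41, 11.8, 11.81, 11.86, 12.04, 12.64, 12.78
No ties — each value takes its position as its rank.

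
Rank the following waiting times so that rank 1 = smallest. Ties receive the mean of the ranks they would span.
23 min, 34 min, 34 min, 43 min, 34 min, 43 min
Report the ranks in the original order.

1, 3, 3, 5.5, 3, 5.5

Sorted (ascending): 23, 34, 34, 34, 43, 43
The 3 values of 34 occupy positions 2–4 → average rank 3.
The 2 values of 43 occupy positions 5–6 → average rank (5+6)/2 = 5.5.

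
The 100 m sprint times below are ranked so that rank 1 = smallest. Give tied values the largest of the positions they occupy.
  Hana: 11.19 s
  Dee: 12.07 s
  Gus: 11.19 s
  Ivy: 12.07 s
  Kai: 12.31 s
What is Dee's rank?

4

Sorted (ascending): 11.19, 11.19, 12.07, 12.07, 12.31
The 2 values of 11.19 occupy positions 1–2 → each gets rank 2.
The 2 values of 12.07 occupy positions 3–4 → each gets rank 4.
Dee has value 12.07 s → rank 4.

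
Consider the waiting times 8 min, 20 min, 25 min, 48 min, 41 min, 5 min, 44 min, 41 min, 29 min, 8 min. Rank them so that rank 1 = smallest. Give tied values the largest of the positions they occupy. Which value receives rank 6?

29

Sorted (ascending): 5, 8, 8, 20, 25, 29, 41, 41, 44, 48
The 2 values of 8 occupy positions 2–3 → each gets rank 3.
The 2 values of 41 occupy positions 7–8 → each gets rank 8.
Rank 6 → value 29.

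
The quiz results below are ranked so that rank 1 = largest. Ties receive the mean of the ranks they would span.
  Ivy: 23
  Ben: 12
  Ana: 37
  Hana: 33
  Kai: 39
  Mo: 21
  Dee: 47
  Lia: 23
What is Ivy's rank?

5.5

Sorted (descending): 47, 39, 37, 33, 23, 23, 21, 12
The 2 values of 23 occupy positions 5–6 → average rank (5+6)/2 = 5.5.
Ivy has value 23 → rank 5.5.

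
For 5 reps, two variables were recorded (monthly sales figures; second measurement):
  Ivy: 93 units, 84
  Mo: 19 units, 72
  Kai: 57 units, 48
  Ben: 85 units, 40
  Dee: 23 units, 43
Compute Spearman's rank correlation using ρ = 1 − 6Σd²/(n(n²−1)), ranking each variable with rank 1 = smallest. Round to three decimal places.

Ranks of variable 1: 5, 1, 3, 4, 2
Ranks of variable 2: 5, 4, 3, 1, 2
d = r₁ − r₂: 0, -3, 0, 3, 0
d²: 0, 9, 0, 9, 0; Σd² = 18
ρ = 1 − 6·18/(5·24) = 1 − 108/120 = 0.100

0.100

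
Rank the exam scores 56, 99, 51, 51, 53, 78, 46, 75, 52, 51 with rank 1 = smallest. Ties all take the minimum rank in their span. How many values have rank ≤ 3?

Sorted (ascending): 46, 51, 51, 51, 52, 53, 56, 75, 78, 99
The 3 values of 51 occupy positions 2–4 → each gets rank 2.
Ranks ≤ 3: {1, 2, 2, 2} → 4 values.

4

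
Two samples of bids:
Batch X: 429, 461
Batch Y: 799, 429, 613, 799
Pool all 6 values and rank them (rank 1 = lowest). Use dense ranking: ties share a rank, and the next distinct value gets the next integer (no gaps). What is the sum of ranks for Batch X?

Sorted (ascending): 429, 429, 461, 613, 799, 799
The 2 values of 429 share dense rank 1.
The 2 values of 799 share dense rank 4.
Remaining distinct values take the next consecutive integers.
Batch X values → pooled ranks: 429→1, 461→2
Rank sum = 1 + 2 = 3

3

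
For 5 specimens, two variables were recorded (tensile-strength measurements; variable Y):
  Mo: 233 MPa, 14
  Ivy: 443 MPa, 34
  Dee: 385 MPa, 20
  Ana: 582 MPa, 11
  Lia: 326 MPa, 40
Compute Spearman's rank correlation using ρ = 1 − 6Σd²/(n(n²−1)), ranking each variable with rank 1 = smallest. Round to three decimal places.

Ranks of variable 1: 1, 4, 3, 5, 2
Ranks of variable 2: 2, 4, 3, 1, 5
d = r₁ − r₂: -1, 0, 0, 4, -3
d²: 1, 0, 0, 16, 9; Σd² = 26
ρ = 1 − 6·26/(5·24) = 1 − 156/120 = -0.300

-0.300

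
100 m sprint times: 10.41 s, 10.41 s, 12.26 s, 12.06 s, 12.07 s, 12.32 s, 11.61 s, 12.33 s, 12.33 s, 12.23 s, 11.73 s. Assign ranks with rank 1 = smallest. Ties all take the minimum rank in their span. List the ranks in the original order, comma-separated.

1, 1, 8, 5, 6, 9, 3, 10, 10, 7, 4

Sorted (ascending): 10.41, 10.41, 11.61, 11.73, 12.06, 12.07, 12.23, 12.26, 12.32, 12.33, 12.33
The 2 values of 10.41 occupy positions 1–2 → each gets rank 1.
The 2 values of 12.33 occupy positions 10–11 → each gets rank 10.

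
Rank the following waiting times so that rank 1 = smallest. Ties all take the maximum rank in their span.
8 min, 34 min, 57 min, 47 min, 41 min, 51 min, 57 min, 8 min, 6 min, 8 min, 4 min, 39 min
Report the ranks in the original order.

Sorted (ascending): 4, 6, 8, 8, 8, 34, 39, 41, 47, 51, 57, 57
The 3 values of 8 occupy positions 3–5 → each gets rank 5.
The 2 values of 57 occupy positions 11–12 → each gets rank 12.

5, 6, 12, 9, 8, 10, 12, 5, 2, 5, 1, 7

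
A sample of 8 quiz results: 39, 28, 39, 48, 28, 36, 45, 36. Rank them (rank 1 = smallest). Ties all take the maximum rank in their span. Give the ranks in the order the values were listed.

Sorted (ascending): 28, 28, 36, 36, 39, 39, 45, 48
The 2 values of 28 occupy positions 1–2 → each gets rank 2.
The 2 values of 36 occupy positions 3–4 → each gets rank 4.
The 2 values of 39 occupy positions 5–6 → each gets rank 6.

6, 2, 6, 8, 2, 4, 7, 4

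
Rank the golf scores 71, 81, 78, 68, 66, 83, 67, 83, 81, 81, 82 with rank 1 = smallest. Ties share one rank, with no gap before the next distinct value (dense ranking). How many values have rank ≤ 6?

Sorted (ascending): 66, 67, 68, 71, 78, 81, 81, 81, 82, 83, 83
The 3 values of 81 share dense rank 6.
The 2 values of 83 share dense rank 8.
Remaining distinct values take the next consecutive integers.
Ranks ≤ 6: {1, 2, 3, 4, 5, 6, 6, 6} → 8 values.

8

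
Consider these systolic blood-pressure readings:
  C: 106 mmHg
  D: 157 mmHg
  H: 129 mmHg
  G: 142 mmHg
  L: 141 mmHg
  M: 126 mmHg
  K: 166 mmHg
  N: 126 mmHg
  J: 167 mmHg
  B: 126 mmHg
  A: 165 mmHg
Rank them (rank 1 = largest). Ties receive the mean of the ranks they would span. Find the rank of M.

9

Sorted (descending): 167, 166, 165, 157, 142, 141, 129, 126, 126, 126, 106
The 3 values of 126 occupy positions 8–10 → average rank 9.
M has value 126 mmHg → rank 9.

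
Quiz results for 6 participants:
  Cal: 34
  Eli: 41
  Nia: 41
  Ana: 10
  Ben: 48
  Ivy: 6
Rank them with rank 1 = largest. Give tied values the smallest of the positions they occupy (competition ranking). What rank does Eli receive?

2

Sorted (descending): 48, 41, 41, 34, 10, 6
The 2 values of 41 occupy positions 2–3 → each gets rank 2.
Eli has value 41 → rank 2.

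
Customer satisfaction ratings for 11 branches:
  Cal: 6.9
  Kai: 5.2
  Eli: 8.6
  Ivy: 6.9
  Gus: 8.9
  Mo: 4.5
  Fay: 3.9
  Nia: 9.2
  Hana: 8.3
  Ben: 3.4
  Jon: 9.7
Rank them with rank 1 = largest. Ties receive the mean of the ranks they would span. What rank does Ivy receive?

Sorted (descending): 9.7, 9.2, 8.9, 8.6, 8.3, 6.9, 6.9, 5.2, 4.5, 3.9, 3.4
The 2 values of 6.9 occupy positions 6–7 → average rank (6+7)/2 = 6.5.
Ivy has value 6.9 → rank 6.5.

6.5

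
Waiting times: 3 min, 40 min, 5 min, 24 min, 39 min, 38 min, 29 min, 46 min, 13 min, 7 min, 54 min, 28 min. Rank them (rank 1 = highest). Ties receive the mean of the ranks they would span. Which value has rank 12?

Sorted (descending): 54, 46, 40, 39, 38, 29, 28, 24, 13, 7, 5, 3
No ties — each value takes its position as its rank.
Rank 12 → value 3.

3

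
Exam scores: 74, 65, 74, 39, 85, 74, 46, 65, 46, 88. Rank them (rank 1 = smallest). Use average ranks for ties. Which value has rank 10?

Sorted (ascending): 39, 46, 46, 65, 65, 74, 74, 74, 85, 88
The 2 values of 46 occupy positions 2–3 → average rank (2+3)/2 = 2.5.
The 2 values of 65 occupy positions 4–5 → average rank (4+5)/2 = 4.5.
The 3 values of 74 occupy positions 6–8 → average rank 7.
Rank 10 → value 88.

88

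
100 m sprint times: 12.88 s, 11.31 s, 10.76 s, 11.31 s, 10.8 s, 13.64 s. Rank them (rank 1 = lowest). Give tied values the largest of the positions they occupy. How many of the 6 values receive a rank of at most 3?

Sorted (ascending): 10.76, 10.8, 11.31, 11.31, 12.88, 13.64
The 2 values of 11.31 occupy positions 3–4 → each gets rank 4.
Ranks ≤ 3: {1, 2} → 2 values.

2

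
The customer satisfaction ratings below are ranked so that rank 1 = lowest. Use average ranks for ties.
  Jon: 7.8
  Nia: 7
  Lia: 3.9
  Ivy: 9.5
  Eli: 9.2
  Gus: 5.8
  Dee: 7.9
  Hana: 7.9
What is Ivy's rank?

8

Sorted (ascending): 3.9, 5.8, 7, 7.8, 7.9, 7.9, 9.2, 9.5
The 2 values of 7.9 occupy positions 5–6 → average rank (5+6)/2 = 5.5.
Ivy has value 9.5 → rank 8.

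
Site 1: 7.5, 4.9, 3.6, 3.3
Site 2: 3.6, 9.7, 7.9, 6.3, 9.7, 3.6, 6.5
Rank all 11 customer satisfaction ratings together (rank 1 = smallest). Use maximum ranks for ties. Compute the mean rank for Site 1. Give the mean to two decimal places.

4.50

Sorted (ascending): 3.3, 3.6, 3.6, 3.6, 4.9, 6.3, 6.5, 7.5, 7.9, 9.7, 9.7
The 3 values of 3.6 occupy positions 2–4 → each gets rank 4.
The 2 values of 9.7 occupy positions 10–11 → each gets rank 11.
Site 1 values → pooled ranks: 7.5→8, 4.9→5, 3.6→4, 3.3→1
Mean rank = (8 + 5 + 4 + 1) / 4 = 4.50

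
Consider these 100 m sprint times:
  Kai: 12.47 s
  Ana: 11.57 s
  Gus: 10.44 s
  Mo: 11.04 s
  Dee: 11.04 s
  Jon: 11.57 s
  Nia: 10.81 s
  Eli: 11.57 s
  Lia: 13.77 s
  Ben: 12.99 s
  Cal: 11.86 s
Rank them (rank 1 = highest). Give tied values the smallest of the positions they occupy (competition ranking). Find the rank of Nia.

10

Sorted (descending): 13.77, 12.99, 12.47, 11.86, 11.57, 11.57, 11.57, 11.04, 11.04, 10.81, 10.44
The 3 values of 11.57 occupy positions 5–7 → each gets rank 5.
The 2 values of 11.04 occupy positions 8–9 → each gets rank 8.
Nia has value 10.81 s → rank 10.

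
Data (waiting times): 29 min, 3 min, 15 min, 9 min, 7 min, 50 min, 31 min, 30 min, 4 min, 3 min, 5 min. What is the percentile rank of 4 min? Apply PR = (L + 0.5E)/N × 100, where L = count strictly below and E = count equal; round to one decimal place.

N = 11.
Strictly below 4: 2. Equal to 4: 1.
PR = (2 + 0.5·1)/11 × 100 = 22.7

22.7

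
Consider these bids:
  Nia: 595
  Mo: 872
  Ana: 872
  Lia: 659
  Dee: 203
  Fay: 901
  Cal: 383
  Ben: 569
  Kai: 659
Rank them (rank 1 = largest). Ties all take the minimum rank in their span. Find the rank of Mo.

2

Sorted (descending): 901, 872, 872, 659, 659, 595, 569, 383, 203
The 2 values of 872 occupy positions 2–3 → each gets rank 2.
The 2 values of 659 occupy positions 4–5 → each gets rank 4.
Mo has value 872 → rank 2.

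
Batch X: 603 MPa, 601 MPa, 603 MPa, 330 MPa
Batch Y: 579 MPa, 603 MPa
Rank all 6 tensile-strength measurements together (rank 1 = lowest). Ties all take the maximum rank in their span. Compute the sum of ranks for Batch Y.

Sorted (ascending): 330, 579, 601, 603, 603, 603
The 3 values of 603 occupy positions 4–6 → each gets rank 6.
Batch Y values → pooled ranks: 579→2, 603→6
Rank sum = 2 + 6 = 8

8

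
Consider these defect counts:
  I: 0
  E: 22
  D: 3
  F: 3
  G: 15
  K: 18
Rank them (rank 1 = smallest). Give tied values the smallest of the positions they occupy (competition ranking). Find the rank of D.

2

Sorted (ascending): 0, 3, 3, 15, 18, 22
The 2 values of 3 occupy positions 2–3 → each gets rank 2.
D has value 3 → rank 2.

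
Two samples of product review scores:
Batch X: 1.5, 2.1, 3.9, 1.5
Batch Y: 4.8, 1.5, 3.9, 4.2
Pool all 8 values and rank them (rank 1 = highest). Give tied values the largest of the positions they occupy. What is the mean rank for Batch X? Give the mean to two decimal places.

6.25

Sorted (descending): 4.8, 4.2, 3.9, 3.9, 2.1, 1.5, 1.5, 1.5
The 2 values of 3.9 occupy positions 3–4 → each gets rank 4.
The 3 values of 1.5 occupy positions 6–8 → each gets rank 8.
Batch X values → pooled ranks: 1.5→8, 2.1→5, 3.9→4, 1.5→8
Mean rank = (8 + 5 + 4 + 8) / 4 = 6.25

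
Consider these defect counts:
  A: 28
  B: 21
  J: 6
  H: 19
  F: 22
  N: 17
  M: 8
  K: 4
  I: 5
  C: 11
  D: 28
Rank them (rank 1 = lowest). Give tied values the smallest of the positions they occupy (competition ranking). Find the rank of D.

10

Sorted (ascending): 4, 5, 6, 8, 11, 17, 19, 21, 22, 28, 28
The 2 values of 28 occupy positions 10–11 → each gets rank 10.
D has value 28 → rank 10.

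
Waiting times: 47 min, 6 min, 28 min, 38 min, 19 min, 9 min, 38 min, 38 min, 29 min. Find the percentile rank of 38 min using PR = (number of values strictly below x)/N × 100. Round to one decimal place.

N = 9.
Strictly below 38: 5. Equal to 38: 3.
PR = 5/9 × 100 = 55.6

55.6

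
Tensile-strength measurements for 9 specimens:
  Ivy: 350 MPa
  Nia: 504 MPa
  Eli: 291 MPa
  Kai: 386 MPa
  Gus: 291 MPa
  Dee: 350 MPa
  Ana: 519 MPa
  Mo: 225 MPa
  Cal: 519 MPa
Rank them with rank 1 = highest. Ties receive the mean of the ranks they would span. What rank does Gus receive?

7.5

Sorted (descending): 519, 519, 504, 386, 350, 350, 291, 291, 225
The 2 values of 519 occupy positions 1–2 → average rank (1+2)/2 = 1.5.
The 2 values of 350 occupy positions 5–6 → average rank (5+6)/2 = 5.5.
The 2 values of 291 occupy positions 7–8 → average rank (7+8)/2 = 7.5.
Gus has value 291 MPa → rank 7.5.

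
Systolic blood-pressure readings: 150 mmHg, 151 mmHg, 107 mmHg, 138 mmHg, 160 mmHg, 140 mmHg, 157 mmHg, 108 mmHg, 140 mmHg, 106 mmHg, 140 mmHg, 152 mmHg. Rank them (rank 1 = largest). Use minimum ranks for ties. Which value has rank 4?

151

Sorted (descending): 160, 157, 152, 151, 150, 140, 140, 140, 138, 108, 107, 106
The 3 values of 140 occupy positions 6–8 → each gets rank 6.
Rank 4 → value 151.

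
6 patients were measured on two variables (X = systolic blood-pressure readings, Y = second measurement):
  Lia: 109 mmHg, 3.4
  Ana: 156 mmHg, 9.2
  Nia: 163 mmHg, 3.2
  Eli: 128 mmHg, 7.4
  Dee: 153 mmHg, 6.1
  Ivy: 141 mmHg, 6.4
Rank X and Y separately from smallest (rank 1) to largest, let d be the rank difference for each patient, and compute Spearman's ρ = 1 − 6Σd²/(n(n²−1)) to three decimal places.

Ranks of variable 1: 1, 5, 6, 2, 4, 3
Ranks of variable 2: 2, 6, 1, 5, 3, 4
d = r₁ − r₂: -1, -1, 5, -3, 1, -1
d²: 1, 1, 25, 9, 1, 1; Σd² = 38
ρ = 1 − 6·38/(6·35) = 1 − 228/210 = -0.086

-0.086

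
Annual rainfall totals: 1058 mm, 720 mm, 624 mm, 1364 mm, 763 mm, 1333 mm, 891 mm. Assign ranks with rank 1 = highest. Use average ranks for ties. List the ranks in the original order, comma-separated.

Sorted (descending): 1364, 1333, 1058, 891, 763, 720, 624
No ties — each value takes its position as its rank.

3, 6, 7, 1, 5, 2, 4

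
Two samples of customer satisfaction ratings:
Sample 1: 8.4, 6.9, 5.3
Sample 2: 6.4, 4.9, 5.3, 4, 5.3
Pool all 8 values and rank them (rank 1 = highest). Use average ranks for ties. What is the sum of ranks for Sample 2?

Sorted (descending): 8.4, 6.9, 6.4, 5.3, 5.3, 5.3, 4.9, 4
The 3 values of 5.3 occupy positions 4–6 → average rank 5.
Sample 2 values → pooled ranks: 6.4→3, 4.9→7, 5.3→5, 4→8, 5.3→5
Rank sum = 3 + 7 + 5 + 8 + 5 = 28

28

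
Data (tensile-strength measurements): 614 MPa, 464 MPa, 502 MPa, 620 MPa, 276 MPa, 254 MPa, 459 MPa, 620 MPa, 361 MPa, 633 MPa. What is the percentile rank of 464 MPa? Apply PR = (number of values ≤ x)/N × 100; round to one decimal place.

50.0

N = 10.
Strictly below 464: 4. Equal to 464: 1.
PR = 5/10 × 100 = 50.0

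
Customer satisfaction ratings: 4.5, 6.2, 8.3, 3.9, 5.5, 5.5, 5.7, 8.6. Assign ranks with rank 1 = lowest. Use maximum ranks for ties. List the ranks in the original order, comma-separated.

Sorted (ascending): 3.9, 4.5, 5.5, 5.5, 5.7, 6.2, 8.3, 8.6
The 2 values of 5.5 occupy positions 3–4 → each gets rank 4.

2, 6, 7, 1, 4, 4, 5, 8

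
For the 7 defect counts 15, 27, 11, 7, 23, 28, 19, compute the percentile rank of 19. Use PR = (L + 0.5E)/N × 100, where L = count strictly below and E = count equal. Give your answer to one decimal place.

N = 7.
Strictly below 19: 3. Equal to 19: 1.
PR = (3 + 0.5·1)/7 × 100 = 50.0

50.0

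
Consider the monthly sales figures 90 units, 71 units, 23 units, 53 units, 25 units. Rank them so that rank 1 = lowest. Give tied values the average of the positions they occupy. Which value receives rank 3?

53

Sorted (ascending): 23, 25, 53, 71, 90
No ties — each value takes its position as its rank.
Rank 3 → value 53.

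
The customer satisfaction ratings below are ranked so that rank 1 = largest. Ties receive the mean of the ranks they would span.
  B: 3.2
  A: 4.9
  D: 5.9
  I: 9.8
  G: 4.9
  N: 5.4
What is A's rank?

4.5

Sorted (descending): 9.8, 5.9, 5.4, 4.9, 4.9, 3.2
The 2 values of 4.9 occupy positions 4–5 → average rank (4+5)/2 = 4.5.
A has value 4.9 → rank 4.5.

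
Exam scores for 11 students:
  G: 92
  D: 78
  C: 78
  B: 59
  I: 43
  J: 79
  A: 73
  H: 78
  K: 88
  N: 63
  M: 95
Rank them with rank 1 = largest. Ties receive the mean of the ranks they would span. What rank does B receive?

10

Sorted (descending): 95, 92, 88, 79, 78, 78, 78, 73, 63, 59, 43
The 3 values of 78 occupy positions 5–7 → average rank 6.
B has value 59 → rank 10.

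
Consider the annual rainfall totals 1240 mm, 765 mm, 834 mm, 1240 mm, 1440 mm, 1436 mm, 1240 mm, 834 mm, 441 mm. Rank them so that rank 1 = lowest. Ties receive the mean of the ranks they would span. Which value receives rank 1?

441

Sorted (ascending): 441, 765, 834, 834, 1240, 1240, 1240, 1436, 1440
The 2 values of 834 occupy positions 3–4 → average rank (3+4)/2 = 3.5.
The 3 values of 1240 occupy positions 5–7 → average rank 6.
Rank 1 → value 441.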